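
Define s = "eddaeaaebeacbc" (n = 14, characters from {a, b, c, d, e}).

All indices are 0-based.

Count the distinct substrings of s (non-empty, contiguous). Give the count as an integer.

94

rank→(start, suffix):
  0 → (5, 'aaebeacbc')
  1 → (10, 'acbc')
  2 → (3, 'aeaaebeacbc')
  3 → (6, 'aebeacbc')
  4 → (12, 'bc')
  5 → (8, 'beacbc')
  6 → (13, 'c')
  7 → (11, 'cbc')
  8 → (2, 'daeaaebeacbc')
  9 → (1, 'ddaeaaebeacbc')
  10 → (4, 'eaaebeacbc')
  11 → (9, 'eacbc')
  12 → (7, 'ebeacbc')
  13 → (0, 'eddaeaaebeacbc')

SA = [5, 10, 3, 6, 12, 8, 13, 11, 2, 1, 4, 9, 7, 0]
rank  pair      lcp
   1  s[5:],s[10:]  1  'a'
   2  s[10:],s[3:]  1  'a'
   3  s[3:],s[6:]  2  'ae'
   4  s[6:],s[12:]  0  ''
   5  s[12:],s[8:]  1  'b'
   6  s[8:],s[13:]  0  ''
   7  s[13:],s[11:]  1  'c'
   8  s[11:],s[2:]  0  ''
   9  s[2:],s[1:]  1  'd'
  10  s[1:],s[4:]  0  ''
  11  s[4:],s[9:]  2  'ea'
  12  s[9:],s[7:]  1  'e'
  13  s[7:],s[0:]  1  'e'

n(n+1)/2 = 14·15/2 = 105
Σ LCP = 0 + 1 + 1 + 2 + 0 + 1 + 0 + 1 + 0 + 1 + 0 + 2 + 1 + 1 = 11
distinct = 105 − 11 = 94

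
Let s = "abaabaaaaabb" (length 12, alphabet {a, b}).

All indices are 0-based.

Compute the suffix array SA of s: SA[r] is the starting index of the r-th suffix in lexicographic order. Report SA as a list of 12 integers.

[5, 6, 7, 2, 8, 3, 0, 9, 11, 4, 1, 10]

sorted suffixes:
  #0 SA[0]=5  'aaaaabb'
  #1 SA[1]=6  'aaaabb'
  #2 SA[2]=7  'aaabb'
  #3 SA[3]=2  'aabaaaaabb'
  #4 SA[4]=8  'aabb'
  #5 SA[5]=3  'abaaaaabb'
  #6 SA[6]=0  'abaabaaaaabb'
  #7 SA[7]=9  'abb'
  #8 SA[8]=11  'b'
  #9 SA[9]=4  'baaaaabb'
  #10 SA[10]=1  'baabaaaaabb'
  #11 SA[11]=10  'bb'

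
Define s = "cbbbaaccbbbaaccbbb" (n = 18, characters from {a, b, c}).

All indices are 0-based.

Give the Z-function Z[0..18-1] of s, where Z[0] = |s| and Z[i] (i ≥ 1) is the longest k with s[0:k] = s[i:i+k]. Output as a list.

[18, 0, 0, 0, 0, 0, 1, 11, 0, 0, 0, 0, 0, 1, 4, 0, 0, 0]

Z[0]=18
i=1: outside box; Z[1]=0
i=2: outside box; Z[2]=0
i=3: outside box; Z[3]=0
i=4: outside box; Z[4]=0
i=5: outside box; Z[5]=0
i=6: outside box; Z[6]=1 scan→box=[6,7)
i=7: outside box; Z[7]=11 scan→box=[7,18)
i=8: min(r-i=10, Z[1]=0)=0; Z[8]=0
i=9: min(r-i=9, Z[2]=0)=0; Z[9]=0
i=10: min(r-i=8, Z[3]=0)=0; Z[10]=0
i=11: min(r-i=7, Z[4]=0)=0; Z[11]=0
i=12: min(r-i=6, Z[5]=0)=0; Z[12]=0
i=13: min(r-i=5, Z[6]=1)=1; Z[13]=1
i=14: min(r-i=4, Z[7]=11)=4; Z[14]=4
i=15: min(r-i=3, Z[8]=0)=0; Z[15]=0
i=16: min(r-i=2, Z[9]=0)=0; Z[16]=0
i=17: min(r-i=1, Z[10]=0)=0; Z[17]=0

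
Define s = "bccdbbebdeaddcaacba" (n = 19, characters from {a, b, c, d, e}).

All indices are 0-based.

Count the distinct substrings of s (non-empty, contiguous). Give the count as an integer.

sorted suffixes:
  #0 SA[0]=18  'a'
  #1 SA[1]=14  'aacba'
  #2 SA[2]=15  'acba'
  #3 SA[3]=10  'addcaacba'
  #4 SA[4]=17  'ba'
  #5 SA[5]=4  'bbebdeaddcaacba'
  #6 SA[6]=0  'bccdbbebdeaddcaacba'
  #7 SA[7]=7  'bdeaddcaacba'
  #8 SA[8]=5  'bebdeaddcaacba'
  #9 SA[9]=13  'caacba'
  #10 SA[10]=16  'cba'
  #11 SA[11]=1  'ccdbbebdeaddcaacba'
  #12 SA[12]=2  'cdbbebdeaddcaacba'
  #13 SA[13]=3  'dbbebdeaddcaacba'
  #14 SA[14]=12  'dcaacba'
  #15 SA[15]=11  'ddcaacba'
  #16 SA[16]=8  'deaddcaacba'
  #17 SA[17]=9  'eaddcaacba'
  #18 SA[18]=6  'ebdeaddcaacba'

SA = [18, 14, 15, 10, 17, 4, 0, 7, 5, 13, 16, 1, 2, 3, 12, 11, 8, 9, 6]
i: (SA[i-1],SA[i]) lcp shared
  1: (18,14) 1 'a'
  2: (14,15) 1 'a'
  3: (15,10) 1 'a'
  4: (10,17) 0 ''
  5: (17,4) 1 'b'
  6: (4,0) 1 'b'
  7: (0,7) 1 'b'
  8: (7,5) 1 'b'
  9: (5,13) 0 ''
  10: (13,16) 1 'c'
  11: (16,1) 1 'c'
  12: (1,2) 1 'c'
  13: (2,3) 0 ''
  14: (3,12) 1 'd'
  15: (12,11) 1 'd'
  16: (11,8) 1 'd'
  17: (8,9) 0 ''
  18: (9,6) 1 'e'

n(n+1)/2 = 19·20/2 = 190
Σ LCP = 0 + 1 + 1 + 1 + 0 + 1 + 1 + 1 + 1 + 0 + 1 + 1 + 1 + 0 + 1 + 1 + 1 + 0 + 1 = 14
distinct = 190 − 14 = 176

176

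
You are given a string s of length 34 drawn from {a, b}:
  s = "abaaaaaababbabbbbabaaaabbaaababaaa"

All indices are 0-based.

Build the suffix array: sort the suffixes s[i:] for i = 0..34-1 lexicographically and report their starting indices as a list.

rank→(start, suffix):
  0 → (33, 'a')
  1 → (32, 'aa')
  2 → (31, 'aaa')
  3 → (2, 'aaaaaababbabbbbabaaaabbaaababaaa')
  4 → (3, 'aaaaababbabbbbabaaaabbaaababaaa')
  5 → (4, 'aaaababbabbbbabaaaabbaaababaaa')
  6 → (19, 'aaaabbaaababaaa')
  7 → (25, 'aaababaaa')
  8 → (5, 'aaababbabbbbabaaaabbaaababaaa')
  9 → (20, 'aaabbaaababaaa')
  10 → (26, 'aababaaa')
  11 → (6, 'aababbabbbbabaaaabbaaababaaa')
  12 → (21, 'aabbaaababaaa')
  13 → (29, 'abaaa')
  14 → (0, 'abaaaaaababbabbbbabaaaabbaaababaaa')
  15 → (17, 'abaaaabbaaababaaa')
  16 → (27, 'ababaaa')
  17 → (7, 'ababbabbbbabaaaabbaaababaaa')
  18 → (22, 'abbaaababaaa')
  19 → (9, 'abbabbbbabaaaabbaaababaaa')
  20 → (12, 'abbbbabaaaabbaaababaaa')
  21 → (30, 'baaa')
  22 → (1, 'baaaaaababbabbbbabaaaabbaaababaaa')
  23 → (18, 'baaaabbaaababaaa')
  24 → (24, 'baaababaaa')
  25 → (28, 'babaaa')
  26 → (16, 'babaaaabbaaababaaa')
  27 → (8, 'babbabbbbabaaaabbaaababaaa')
  28 → (11, 'babbbbabaaaabbaaababaaa')
  29 → (23, 'bbaaababaaa')
  30 → (15, 'bbabaaaabbaaababaaa')
  31 → (10, 'bbabbbbabaaaabbaaababaaa')
  32 → (14, 'bbbabaaaabbaaababaaa')
  33 → (13, 'bbbbabaaaabbaaababaaa')

[33, 32, 31, 2, 3, 4, 19, 25, 5, 20, 26, 6, 21, 29, 0, 17, 27, 7, 22, 9, 12, 30, 1, 18, 24, 28, 16, 8, 11, 23, 15, 10, 14, 13]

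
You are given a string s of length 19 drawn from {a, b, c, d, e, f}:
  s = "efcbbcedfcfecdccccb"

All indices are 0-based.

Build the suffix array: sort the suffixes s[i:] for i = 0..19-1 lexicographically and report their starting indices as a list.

[18, 3, 4, 17, 2, 16, 15, 14, 12, 5, 9, 13, 7, 11, 6, 0, 1, 8, 10]

rank | idx | suffix
   0 |  18 | b
   1 |   3 | bbcedfcfecdccccb
   2 |   4 | bcedfcfecdccccb
   3 |  17 | cb
   4 |   2 | cbbcedfcfecdccccb
   5 |  16 | ccb
   6 |  15 | cccb
   7 |  14 | ccccb
   8 |  12 | cdccccb
   9 |   5 | cedfcfecdccccb
  10 |   9 | cfecdccccb
  11 |  13 | dccccb
  12 |   7 | dfcfecdccccb
  13 |  11 | ecdccccb
  14 |   6 | edfcfecdccccb
  15 |   0 | efcbbcedfcfecdccccb
  16 |   1 | fcbbcedfcfecdccccb
  17 |   8 | fcfecdccccb
  18 |  10 | fecdccccb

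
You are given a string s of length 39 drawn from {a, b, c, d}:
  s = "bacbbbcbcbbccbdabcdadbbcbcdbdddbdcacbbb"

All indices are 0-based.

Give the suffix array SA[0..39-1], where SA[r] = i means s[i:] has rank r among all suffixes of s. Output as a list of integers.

sorted suffixes:
  #0 SA[0]=15  'abcdadbbcbcdbdddbdcacbbb'
  #1 SA[1]=34  'acbbb'
  #2 SA[2]=1  'acbbbcbcbbccbdabcdadbbcbcdbdddbdcacbbb'
  #3 SA[3]=19  'adbbcbcdbdddbdcacbbb'
  #4 SA[4]=38  'b'
  #5 SA[5]=0  'bacbbbcbcbbccbdabcdadbbcbcdbdddbdcacbbb'
  #6 SA[6]=37  'bb'
  #7 SA[7]=36  'bbb'
  #8 SA[8]=3  'bbbcbcbbccbdabcdadbbcbcdbdddbdcacbbb'
  #9 SA[9]=4  'bbcbcbbccbdabcdadbbcbcdbdddbdcacbbb'
  #10 SA[10]=21  'bbcbcdbdddbdcacbbb'
  #11 SA[11]=9  'bbccbdabcdadbbcbcdbdddbdcacbbb'
  #12 SA[12]=7  'bcbbccbdabcdadbbcbcdbdddbdcacbbb'
  #13 SA[13]=5  'bcbcbbccbdabcdadbbcbcdbdddbdcacbbb'
  #14 SA[14]=22  'bcbcdbdddbdcacbbb'
  #15 SA[15]=10  'bccbdabcdadbbcbcdbdddbdcacbbb'
  #16 SA[16]=16  'bcdadbbcbcdbdddbdcacbbb'
  #17 SA[17]=24  'bcdbdddbdcacbbb'
  #18 SA[18]=13  'bdabcdadbbcbcdbdddbdcacbbb'
  #19 SA[19]=31  'bdcacbbb'
  #20 SA[20]=27  'bdddbdcacbbb'
  #21 SA[21]=33  'cacbbb'
  #22 SA[22]=35  'cbbb'
  #23 SA[23]=2  'cbbbcbcbbccbdabcdadbbcbcdbdddbdcacbbb'
  #24 SA[24]=8  'cbbccbdabcdadbbcbcdbdddbdcacbbb'
  #25 SA[25]=6  'cbcbbccbdabcdadbbcbcdbdddbdcacbbb'
  #26 SA[26]=23  'cbcdbdddbdcacbbb'
  #27 SA[27]=12  'cbdabcdadbbcbcdbdddbdcacbbb'
  #28 SA[28]=11  'ccbdabcdadbbcbcdbdddbdcacbbb'
  #29 SA[29]=17  'cdadbbcbcdbdddbdcacbbb'
  #30 SA[30]=25  'cdbdddbdcacbbb'
  #31 SA[31]=14  'dabcdadbbcbcdbdddbdcacbbb'
  #32 SA[32]=18  'dadbbcbcdbdddbdcacbbb'
  #33 SA[33]=20  'dbbcbcdbdddbdcacbbb'
  #34 SA[34]=30  'dbdcacbbb'
  #35 SA[35]=26  'dbdddbdcacbbb'
  #36 SA[36]=32  'dcacbbb'
  #37 SA[37]=29  'ddbdcacbbb'
  #38 SA[38]=28  'dddbdcacbbb'

[15, 34, 1, 19, 38, 0, 37, 36, 3, 4, 21, 9, 7, 5, 22, 10, 16, 24, 13, 31, 27, 33, 35, 2, 8, 6, 23, 12, 11, 17, 25, 14, 18, 20, 30, 26, 32, 29, 28]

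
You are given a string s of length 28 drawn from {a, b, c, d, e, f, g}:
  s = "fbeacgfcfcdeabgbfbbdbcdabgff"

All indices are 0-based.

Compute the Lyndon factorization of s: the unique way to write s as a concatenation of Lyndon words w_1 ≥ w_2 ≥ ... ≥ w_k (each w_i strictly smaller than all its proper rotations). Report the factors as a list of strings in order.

["f", "be", "acgfcfcde", "abgbfbbdbcdabgff"]

emit factor 1: 'f' (i=0, period=1)
emit factor 2: 'be' (i=1, period=2)
emit factor 3: 'acgfcfcde' (i=3, period=9)
emit factor 4: 'abgbfbbdbcdabgff' (i=12, period=16)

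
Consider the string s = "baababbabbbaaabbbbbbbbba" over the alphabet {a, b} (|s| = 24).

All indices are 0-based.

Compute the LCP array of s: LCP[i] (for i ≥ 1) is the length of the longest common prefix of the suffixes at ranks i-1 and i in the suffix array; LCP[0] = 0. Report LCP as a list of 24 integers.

[0, 1, 2, 3, 1, 2, 3, 4, 0, 2, 3, 2, 4, 1, 3, 3, 2, 4, 3, 4, 5, 6, 7, 8]

sorted suffixes:
  #0 SA[0]=23  'a'
  #1 SA[1]=11  'aaabbbbbbbbba'
  #2 SA[2]=1  'aababbabbbaaabbbbbbbbba'
  #3 SA[3]=12  'aabbbbbbbbba'
  #4 SA[4]=2  'ababbabbbaaabbbbbbbbba'
  #5 SA[5]=4  'abbabbbaaabbbbbbbbba'
  #6 SA[6]=7  'abbbaaabbbbbbbbba'
  #7 SA[7]=13  'abbbbbbbbba'
  #8 SA[8]=22  'ba'
  #9 SA[9]=10  'baaabbbbbbbbba'
  #10 SA[10]=0  'baababbabbbaaabbbbbbbbba'
  #11 SA[11]=3  'babbabbbaaabbbbbbbbba'
  #12 SA[12]=6  'babbbaaabbbbbbbbba'
  #13 SA[13]=21  'bba'
  #14 SA[14]=9  'bbaaabbbbbbbbba'
  #15 SA[15]=5  'bbabbbaaabbbbbbbbba'
  #16 SA[16]=20  'bbba'
  #17 SA[17]=8  'bbbaaabbbbbbbbba'
  #18 SA[18]=19  'bbbba'
  #19 SA[19]=18  'bbbbba'
  #20 SA[20]=17  'bbbbbba'
  #21 SA[21]=16  'bbbbbbba'
  #22 SA[22]=15  'bbbbbbbba'
  #23 SA[23]=14  'bbbbbbbbba'

SA = [23, 11, 1, 12, 2, 4, 7, 13, 22, 10, 0, 3, 6, 21, 9, 5, 20, 8, 19, 18, 17, 16, 15, 14]
[i] adj suffixes → lcp
  [1] 23/11 → 1 ('a')
  [2] 11/1 → 2 ('aa')
  [3] 1/12 → 3 ('aab')
  [4] 12/2 → 1 ('a')
  [5] 2/4 → 2 ('ab')
  [6] 4/7 → 3 ('abb')
  [7] 7/13 → 4 ('abbb')
  [8] 13/22 → 0 ('')
  [9] 22/10 → 2 ('ba')
  [10] 10/0 → 3 ('baa')
  [11] 0/3 → 2 ('ba')
  [12] 3/6 → 4 ('babb')
  [13] 6/21 → 1 ('b')
  [14] 21/9 → 3 ('bba')
  [15] 9/5 → 3 ('bba')
  [16] 5/20 → 2 ('bb')
  [17] 20/8 → 4 ('bbba')
  [18] 8/19 → 3 ('bbb')
  [19] 19/18 → 4 ('bbbb')
  [20] 18/17 → 5 ('bbbbb')
  [21] 17/16 → 6 ('bbbbbb')
  [22] 16/15 → 7 ('bbbbbbb')
  [23] 15/14 → 8 ('bbbbbbbb')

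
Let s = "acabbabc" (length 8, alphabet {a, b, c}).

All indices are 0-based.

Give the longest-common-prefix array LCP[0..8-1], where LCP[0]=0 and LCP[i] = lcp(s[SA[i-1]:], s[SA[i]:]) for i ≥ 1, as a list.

[0, 2, 1, 0, 1, 1, 0, 1]

sorted suffixes:
  #0 SA[0]=2  'abbabc'
  #1 SA[1]=5  'abc'
  #2 SA[2]=0  'acabbabc'
  #3 SA[3]=4  'babc'
  #4 SA[4]=3  'bbabc'
  #5 SA[5]=6  'bc'
  #6 SA[6]=7  'c'
  #7 SA[7]=1  'cabbabc'

SA = [2, 5, 0, 4, 3, 6, 7, 1]
[i] adj suffixes → lcp
  [1] 2/5 → 2 ('ab')
  [2] 5/0 → 1 ('a')
  [3] 0/4 → 0 ('')
  [4] 4/3 → 1 ('b')
  [5] 3/6 → 1 ('b')
  [6] 6/7 → 0 ('')
  [7] 7/1 → 1 ('c')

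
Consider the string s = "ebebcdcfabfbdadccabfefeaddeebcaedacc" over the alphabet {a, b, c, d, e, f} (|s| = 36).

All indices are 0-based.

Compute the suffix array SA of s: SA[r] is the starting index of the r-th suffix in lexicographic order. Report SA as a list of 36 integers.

sorted suffixes:
  #0 SA[0]=8  'abfbdadccabfefeaddeebcaedacc'
  #1 SA[1]=17  'abfefeaddeebcaedacc'
  #2 SA[2]=33  'acc'
  #3 SA[3]=13  'adccabfefeaddeebcaedacc'
  #4 SA[4]=23  'addeebcaedacc'
  #5 SA[5]=30  'aedacc'
  #6 SA[6]=28  'bcaedacc'
  #7 SA[7]=3  'bcdcfabfbdadccabfefeaddeebcaedacc'
  #8 SA[8]=11  'bdadccabfefeaddeebcaedacc'
  #9 SA[9]=1  'bebcdcfabfbdadccabfefeaddeebcaedacc'
  #10 SA[10]=9  'bfbdadccabfefeaddeebcaedacc'
  #11 SA[11]=18  'bfefeaddeebcaedacc'
  #12 SA[12]=35  'c'
  #13 SA[13]=16  'cabfefeaddeebcaedacc'
  #14 SA[14]=29  'caedacc'
  #15 SA[15]=34  'cc'
  #16 SA[16]=15  'ccabfefeaddeebcaedacc'
  #17 SA[17]=4  'cdcfabfbdadccabfefeaddeebcaedacc'
  #18 SA[18]=6  'cfabfbdadccabfefeaddeebcaedacc'
  #19 SA[19]=32  'dacc'
  #20 SA[20]=12  'dadccabfefeaddeebcaedacc'
  #21 SA[21]=14  'dccabfefeaddeebcaedacc'
  #22 SA[22]=5  'dcfabfbdadccabfefeaddeebcaedacc'
  #23 SA[23]=24  'ddeebcaedacc'
  #24 SA[24]=25  'deebcaedacc'
  #25 SA[25]=22  'eaddeebcaedacc'
  #26 SA[26]=27  'ebcaedacc'
  #27 SA[27]=2  'ebcdcfabfbdadccabfefeaddeebcaedacc'
  #28 SA[28]=0  'ebebcdcfabfbdadccabfefeaddeebcaedacc'
  #29 SA[29]=31  'edacc'
  #30 SA[30]=26  'eebcaedacc'
  #31 SA[31]=20  'efeaddeebcaedacc'
  #32 SA[32]=7  'fabfbdadccabfefeaddeebcaedacc'
  #33 SA[33]=10  'fbdadccabfefeaddeebcaedacc'
  #34 SA[34]=21  'feaddeebcaedacc'
  #35 SA[35]=19  'fefeaddeebcaedacc'

[8, 17, 33, 13, 23, 30, 28, 3, 11, 1, 9, 18, 35, 16, 29, 34, 15, 4, 6, 32, 12, 14, 5, 24, 25, 22, 27, 2, 0, 31, 26, 20, 7, 10, 21, 19]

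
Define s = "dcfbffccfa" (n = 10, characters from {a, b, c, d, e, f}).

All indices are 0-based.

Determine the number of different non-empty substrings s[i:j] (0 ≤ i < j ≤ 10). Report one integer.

rank | idx | suffix
   0 |   9 | a
   1 |   3 | bffccfa
   2 |   6 | ccfa
   3 |   7 | cfa
   4 |   1 | cfbffccfa
   5 |   0 | dcfbffccfa
   6 |   8 | fa
   7 |   2 | fbffccfa
   8 |   5 | fccfa
   9 |   4 | ffccfa

SA = [9, 3, 6, 7, 1, 0, 8, 2, 5, 4]
rank  pair      lcp
   1  s[9:],s[3:]  0  ''
   2  s[3:],s[6:]  0  ''
   3  s[6:],s[7:]  1  'c'
   4  s[7:],s[1:]  2  'cf'
   5  s[1:],s[0:]  0  ''
   6  s[0:],s[8:]  0  ''
   7  s[8:],s[2:]  1  'f'
   8  s[2:],s[5:]  1  'f'
   9  s[5:],s[4:]  1  'f'

n(n+1)/2 = 10·11/2 = 55
Σ LCP = 0 + 0 + 0 + 1 + 2 + 0 + 0 + 1 + 1 + 1 = 6
distinct = 55 − 6 = 49

49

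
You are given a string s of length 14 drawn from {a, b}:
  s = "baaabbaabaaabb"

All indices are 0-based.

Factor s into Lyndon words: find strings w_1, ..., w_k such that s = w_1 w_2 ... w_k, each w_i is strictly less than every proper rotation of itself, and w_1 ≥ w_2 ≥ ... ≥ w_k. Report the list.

["b", "aaabbaab", "aaabb"]

emit factor 1: 'b' (i=0, period=1)
emit factor 2: 'aaabbaab' (i=1, period=8)
emit factor 3: 'aaabb' (i=9, period=5)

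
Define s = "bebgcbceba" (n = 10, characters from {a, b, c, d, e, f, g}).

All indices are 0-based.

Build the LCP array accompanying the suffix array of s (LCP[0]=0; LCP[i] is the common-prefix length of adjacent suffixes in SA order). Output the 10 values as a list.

[0, 0, 1, 1, 1, 0, 1, 0, 2, 0]

rank | idx | suffix
   0 |   9 | a
   1 |   8 | ba
   2 |   5 | bceba
   3 |   0 | bebgcbceba
   4 |   2 | bgcbceba
   5 |   4 | cbceba
   6 |   6 | ceba
   7 |   7 | eba
   8 |   1 | ebgcbceba
   9 |   3 | gcbceba

SA = [9, 8, 5, 0, 2, 4, 6, 7, 1, 3]
rank  pair      lcp
   1  s[9:],s[8:]  0  ''
   2  s[8:],s[5:]  1  'b'
   3  s[5:],s[0:]  1  'b'
   4  s[0:],s[2:]  1  'b'
   5  s[2:],s[4:]  0  ''
   6  s[4:],s[6:]  1  'c'
   7  s[6:],s[7:]  0  ''
   8  s[7:],s[1:]  2  'eb'
   9  s[1:],s[3:]  0  ''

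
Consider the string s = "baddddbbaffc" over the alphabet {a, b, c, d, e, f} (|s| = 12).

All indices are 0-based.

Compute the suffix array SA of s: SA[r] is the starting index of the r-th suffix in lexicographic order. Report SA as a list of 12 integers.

[1, 8, 0, 7, 6, 11, 5, 4, 3, 2, 10, 9]

rank→(start, suffix):
  0 → (1, 'addddbbaffc')
  1 → (8, 'affc')
  2 → (0, 'baddddbbaffc')
  3 → (7, 'baffc')
  4 → (6, 'bbaffc')
  5 → (11, 'c')
  6 → (5, 'dbbaffc')
  7 → (4, 'ddbbaffc')
  8 → (3, 'dddbbaffc')
  9 → (2, 'ddddbbaffc')
  10 → (10, 'fc')
  11 → (9, 'ffc')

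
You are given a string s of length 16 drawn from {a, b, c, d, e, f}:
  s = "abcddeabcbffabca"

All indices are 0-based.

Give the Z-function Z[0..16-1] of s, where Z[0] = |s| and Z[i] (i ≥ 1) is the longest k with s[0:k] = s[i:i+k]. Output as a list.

[16, 0, 0, 0, 0, 0, 3, 0, 0, 0, 0, 0, 3, 0, 0, 1]

Z[0]=16
i=1: fresh scan; Z[1]=0
i=2: fresh scan; Z[2]=0
i=3: fresh scan; Z[3]=0
i=4: fresh scan; Z[4]=0
i=5: fresh scan; Z[5]=0
i=6: fresh scan; Z[6]=3 grow→box=[6,9)
i=7: min(r-i=2, Z[1]=0)=0; Z[7]=0
i=8: min(r-i=1, Z[2]=0)=0; Z[8]=0
i=9: fresh scan; Z[9]=0
i=10: fresh scan; Z[10]=0
i=11: fresh scan; Z[11]=0
i=12: fresh scan; Z[12]=3 grow→box=[12,15)
i=13: min(r-i=2, Z[1]=0)=0; Z[13]=0
i=14: min(r-i=1, Z[2]=0)=0; Z[14]=0
i=15: fresh scan; Z[15]=1 grow→box=[15,16)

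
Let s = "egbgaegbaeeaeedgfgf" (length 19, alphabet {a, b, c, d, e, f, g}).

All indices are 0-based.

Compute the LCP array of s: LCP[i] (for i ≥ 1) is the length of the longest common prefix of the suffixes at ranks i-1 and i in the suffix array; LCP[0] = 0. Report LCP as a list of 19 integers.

[0, 3, 2, 0, 1, 0, 0, 1, 1, 2, 1, 3, 0, 1, 0, 1, 2, 1, 2]

rank→(start, suffix):
  0 → (8, 'aeeaeedgfgf')
  1 → (11, 'aeedgfgf')
  2 → (4, 'aegbaeeaeedgfgf')
  3 → (7, 'baeeaeedgfgf')
  4 → (2, 'bgaegbaeeaeedgfgf')
  5 → (14, 'dgfgf')
  6 → (10, 'eaeedgfgf')
  7 → (13, 'edgfgf')
  8 → (9, 'eeaeedgfgf')
  9 → (12, 'eedgfgf')
  10 → (5, 'egbaeeaeedgfgf')
  11 → (0, 'egbgaegbaeeaeedgfgf')
  12 → (18, 'f')
  13 → (16, 'fgf')
  14 → (3, 'gaegbaeeaeedgfgf')
  15 → (6, 'gbaeeaeedgfgf')
  16 → (1, 'gbgaegbaeeaeedgfgf')
  17 → (17, 'gf')
  18 → (15, 'gfgf')

SA = [8, 11, 4, 7, 2, 14, 10, 13, 9, 12, 5, 0, 18, 16, 3, 6, 1, 17, 15]
[i] adj suffixes → lcp
  [1] 8/11 → 3 ('aee')
  [2] 11/4 → 2 ('ae')
  [3] 4/7 → 0 ('')
  [4] 7/2 → 1 ('b')
  [5] 2/14 → 0 ('')
  [6] 14/10 → 0 ('')
  [7] 10/13 → 1 ('e')
  [8] 13/9 → 1 ('e')
  [9] 9/12 → 2 ('ee')
  [10] 12/5 → 1 ('e')
  [11] 5/0 → 3 ('egb')
  [12] 0/18 → 0 ('')
  [13] 18/16 → 1 ('f')
  [14] 16/3 → 0 ('')
  [15] 3/6 → 1 ('g')
  [16] 6/1 → 2 ('gb')
  [17] 1/17 → 1 ('g')
  [18] 17/15 → 2 ('gf')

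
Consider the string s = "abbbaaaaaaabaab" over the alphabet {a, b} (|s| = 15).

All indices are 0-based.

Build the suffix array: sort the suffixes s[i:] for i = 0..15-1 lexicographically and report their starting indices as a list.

[4, 5, 6, 7, 8, 12, 9, 13, 10, 0, 14, 3, 11, 2, 1]

rank→(start, suffix):
  0 → (4, 'aaaaaaabaab')
  1 → (5, 'aaaaaabaab')
  2 → (6, 'aaaaabaab')
  3 → (7, 'aaaabaab')
  4 → (8, 'aaabaab')
  5 → (12, 'aab')
  6 → (9, 'aabaab')
  7 → (13, 'ab')
  8 → (10, 'abaab')
  9 → (0, 'abbbaaaaaaabaab')
  10 → (14, 'b')
  11 → (3, 'baaaaaaabaab')
  12 → (11, 'baab')
  13 → (2, 'bbaaaaaaabaab')
  14 → (1, 'bbbaaaaaaabaab')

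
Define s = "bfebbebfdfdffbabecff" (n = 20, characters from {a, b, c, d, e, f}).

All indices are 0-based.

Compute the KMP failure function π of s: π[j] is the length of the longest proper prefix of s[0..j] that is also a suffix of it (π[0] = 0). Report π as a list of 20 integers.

π[0] = 0
j=1 s[j]='f': π[1]=0 (border '')
j=2 s[j]='e': π[2]=0 (border '')
j=3 s[j]='b': π[3]=1 (border 'b')
j=4 s[j]='b': k: 1→0; π[4]=1 (border 'b')
j=5 s[j]='e': k: 1→0; π[5]=0 (border '')
j=6 s[j]='b': π[6]=1 (border 'b')
j=7 s[j]='f': π[7]=2 (border 'bf')
j=8 s[j]='d': k: 2→0; π[8]=0 (border '')
j=9 s[j]='f': π[9]=0 (border '')
j=10 s[j]='d': π[10]=0 (border '')
j=11 s[j]='f': π[11]=0 (border '')
j=12 s[j]='f': π[12]=0 (border '')
j=13 s[j]='b': π[13]=1 (border 'b')
j=14 s[j]='a': k: 1→0; π[14]=0 (border '')
j=15 s[j]='b': π[15]=1 (border 'b')
j=16 s[j]='e': k: 1→0; π[16]=0 (border '')
j=17 s[j]='c': π[17]=0 (border '')
j=18 s[j]='f': π[18]=0 (border '')
j=19 s[j]='f': π[19]=0 (border '')

[0, 0, 0, 1, 1, 0, 1, 2, 0, 0, 0, 0, 0, 1, 0, 1, 0, 0, 0, 0]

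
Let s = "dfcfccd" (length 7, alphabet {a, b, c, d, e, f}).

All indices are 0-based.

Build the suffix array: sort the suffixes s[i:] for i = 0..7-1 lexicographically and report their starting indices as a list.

[4, 5, 2, 6, 0, 3, 1]

rank | idx | suffix
   0 |   4 | ccd
   1 |   5 | cd
   2 |   2 | cfccd
   3 |   6 | d
   4 |   0 | dfcfccd
   5 |   3 | fccd
   6 |   1 | fcfccd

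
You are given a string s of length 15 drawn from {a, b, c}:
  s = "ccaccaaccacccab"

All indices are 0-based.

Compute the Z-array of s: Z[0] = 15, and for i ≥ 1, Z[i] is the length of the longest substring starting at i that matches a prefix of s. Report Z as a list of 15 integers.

[15, 1, 0, 3, 1, 0, 0, 5, 1, 0, 2, 3, 1, 0, 0]

Z[0]=15
i=1: outside box; Z[1]=1 extend→box=[1,2)
i=2: outside box; Z[2]=0
i=3: outside box; Z[3]=3 extend→box=[3,6)
i=4: min(r-i=2, Z[1]=1)=1; Z[4]=1
i=5: min(r-i=1, Z[2]=0)=0; Z[5]=0
i=6: outside box; Z[6]=0
i=7: outside box; Z[7]=5 extend→box=[7,12)
i=8: min(r-i=4, Z[1]=1)=1; Z[8]=1
i=9: min(r-i=3, Z[2]=0)=0; Z[9]=0
i=10: min(r-i=2, Z[3]=3)=2; Z[10]=2
i=11: min(r-i=1, Z[4]=1)=1; Z[11]=3 extend→box=[11,14)
i=12: min(r-i=2, Z[1]=1)=1; Z[12]=1
i=13: min(r-i=1, Z[2]=0)=0; Z[13]=0
i=14: outside box; Z[14]=0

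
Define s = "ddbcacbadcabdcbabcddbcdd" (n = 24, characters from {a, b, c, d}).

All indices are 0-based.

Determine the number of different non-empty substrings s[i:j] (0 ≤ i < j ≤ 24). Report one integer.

sorted suffixes:
  #0 SA[0]=15  'abcddbcdd'
  #1 SA[1]=10  'abdcbabcddbcdd'
  #2 SA[2]=4  'acbadcabdcbabcddbcdd'
  #3 SA[3]=7  'adcabdcbabcddbcdd'
  #4 SA[4]=14  'babcddbcdd'
  #5 SA[5]=6  'badcabdcbabcddbcdd'
  #6 SA[6]=2  'bcacbadcabdcbabcddbcdd'
  #7 SA[7]=20  'bcdd'
  #8 SA[8]=16  'bcddbcdd'
  #9 SA[9]=11  'bdcbabcddbcdd'
  #10 SA[10]=9  'cabdcbabcddbcdd'
  #11 SA[11]=3  'cacbadcabdcbabcddbcdd'
  #12 SA[12]=13  'cbabcddbcdd'
  #13 SA[13]=5  'cbadcabdcbabcddbcdd'
  #14 SA[14]=21  'cdd'
  #15 SA[15]=17  'cddbcdd'
  #16 SA[16]=23  'd'
  #17 SA[17]=1  'dbcacbadcabdcbabcddbcdd'
  #18 SA[18]=19  'dbcdd'
  #19 SA[19]=8  'dcabdcbabcddbcdd'
  #20 SA[20]=12  'dcbabcddbcdd'
  #21 SA[21]=22  'dd'
  #22 SA[22]=0  'ddbcacbadcabdcbabcddbcdd'
  #23 SA[23]=18  'ddbcdd'

SA = [15, 10, 4, 7, 14, 6, 2, 20, 16, 11, 9, 3, 13, 5, 21, 17, 23, 1, 19, 8, 12, 22, 0, 18]
[i] adj suffixes → lcp
  [1] 15/10 → 2 ('ab')
  [2] 10/4 → 1 ('a')
  [3] 4/7 → 1 ('a')
  [4] 7/14 → 0 ('')
  [5] 14/6 → 2 ('ba')
  [6] 6/2 → 1 ('b')
  [7] 2/20 → 2 ('bc')
  [8] 20/16 → 4 ('bcdd')
  [9] 16/11 → 1 ('b')
  [10] 11/9 → 0 ('')
  [11] 9/3 → 2 ('ca')
  [12] 3/13 → 1 ('c')
  [13] 13/5 → 3 ('cba')
  [14] 5/21 → 1 ('c')
  [15] 21/17 → 3 ('cdd')
  [16] 17/23 → 0 ('')
  [17] 23/1 → 1 ('d')
  [18] 1/19 → 3 ('dbc')
  [19] 19/8 → 1 ('d')
  [20] 8/12 → 2 ('dc')
  [21] 12/22 → 1 ('d')
  [22] 22/0 → 2 ('dd')
  [23] 0/18 → 4 ('ddbc')

n(n+1)/2 = 24·25/2 = 300
Σ LCP = 0 + 2 + 1 + 1 + 0 + 2 + 1 + 2 + 4 + 1 + 0 + 2 + 1 + 3 + 1 + 3 + 0 + 1 + 3 + 1 + 2 + 1 + 2 + 4 = 38
distinct = 300 − 38 = 262

262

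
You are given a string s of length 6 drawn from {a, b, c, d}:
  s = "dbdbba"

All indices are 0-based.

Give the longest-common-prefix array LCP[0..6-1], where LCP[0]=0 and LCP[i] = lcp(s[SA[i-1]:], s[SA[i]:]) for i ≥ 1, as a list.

sorted suffixes:
  #0 SA[0]=5  'a'
  #1 SA[1]=4  'ba'
  #2 SA[2]=3  'bba'
  #3 SA[3]=1  'bdbba'
  #4 SA[4]=2  'dbba'
  #5 SA[5]=0  'dbdbba'

SA = [5, 4, 3, 1, 2, 0]
[i] adj suffixes → lcp
  [1] 5/4 → 0 ('')
  [2] 4/3 → 1 ('b')
  [3] 3/1 → 1 ('b')
  [4] 1/2 → 0 ('')
  [5] 2/0 → 2 ('db')

[0, 0, 1, 1, 0, 2]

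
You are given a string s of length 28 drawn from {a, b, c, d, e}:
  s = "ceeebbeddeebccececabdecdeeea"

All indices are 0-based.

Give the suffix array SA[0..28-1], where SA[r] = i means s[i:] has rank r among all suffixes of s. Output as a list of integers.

rank→(start, suffix):
  0 → (27, 'a')
  1 → (18, 'abdecdeeea')
  2 → (4, 'bbeddeebccececabdecdeeea')
  3 → (11, 'bccececabdecdeeea')
  4 → (19, 'bdecdeeea')
  5 → (5, 'beddeebccececabdecdeeea')
  6 → (17, 'cabdecdeeea')
  7 → (12, 'ccececabdecdeeea')
  8 → (22, 'cdeeea')
  9 → (15, 'cecabdecdeeea')
  10 → (13, 'cececabdecdeeea')
  11 → (0, 'ceeebbeddeebccececabdecdeeea')
  12 → (7, 'ddeebccececabdecdeeea')
  13 → (20, 'decdeeea')
  14 → (8, 'deebccececabdecdeeea')
  15 → (23, 'deeea')
  16 → (26, 'ea')
  17 → (3, 'ebbeddeebccececabdecdeeea')
  18 → (10, 'ebccececabdecdeeea')
  19 → (16, 'ecabdecdeeea')
  20 → (21, 'ecdeeea')
  21 → (14, 'ececabdecdeeea')
  22 → (6, 'eddeebccececabdecdeeea')
  23 → (25, 'eea')
  24 → (2, 'eebbeddeebccececabdecdeeea')
  25 → (9, 'eebccececabdecdeeea')
  26 → (24, 'eeea')
  27 → (1, 'eeebbeddeebccececabdecdeeea')

[27, 18, 4, 11, 19, 5, 17, 12, 22, 15, 13, 0, 7, 20, 8, 23, 26, 3, 10, 16, 21, 14, 6, 25, 2, 9, 24, 1]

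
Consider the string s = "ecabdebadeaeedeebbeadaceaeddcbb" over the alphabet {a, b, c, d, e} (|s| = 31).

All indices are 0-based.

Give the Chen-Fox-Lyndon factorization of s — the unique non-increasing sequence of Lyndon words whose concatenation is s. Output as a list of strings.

emit factor 1: 'e' (i=0, period=1)
emit factor 2: 'c' (i=1, period=1)
emit factor 3: 'abdebadeaeedeebbeadaceaeddcbb' (i=2, period=29)

["e", "c", "abdebadeaeedeebbeadaceaeddcbb"]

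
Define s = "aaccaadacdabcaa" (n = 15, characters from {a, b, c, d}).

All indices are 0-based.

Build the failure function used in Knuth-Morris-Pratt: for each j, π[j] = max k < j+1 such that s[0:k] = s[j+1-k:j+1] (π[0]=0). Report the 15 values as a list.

[0, 1, 0, 0, 1, 2, 0, 1, 0, 0, 1, 0, 0, 1, 2]

π[0] = 0
j=1 s[j]='a': π[1]=1 (border 'a')
j=2 s[j]='c': k: 1→0; π[2]=0 (border '')
j=3 s[j]='c': π[3]=0 (border '')
j=4 s[j]='a': π[4]=1 (border 'a')
j=5 s[j]='a': π[5]=2 (border 'aa')
j=6 s[j]='d': k: 2→1→0; π[6]=0 (border '')
j=7 s[j]='a': π[7]=1 (border 'a')
j=8 s[j]='c': k: 1→0; π[8]=0 (border '')
j=9 s[j]='d': π[9]=0 (border '')
j=10 s[j]='a': π[10]=1 (border 'a')
j=11 s[j]='b': k: 1→0; π[11]=0 (border '')
j=12 s[j]='c': π[12]=0 (border '')
j=13 s[j]='a': π[13]=1 (border 'a')
j=14 s[j]='a': π[14]=2 (border 'aa')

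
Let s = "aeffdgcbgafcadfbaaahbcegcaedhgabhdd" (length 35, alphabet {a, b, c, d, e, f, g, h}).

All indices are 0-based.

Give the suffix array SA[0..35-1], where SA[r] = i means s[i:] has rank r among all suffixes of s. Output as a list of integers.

rank | idx | suffix
   0 |  16 | aaahbcegcaedhgabhdd
   1 |  17 | aahbcegcaedhgabhdd
   2 |  30 | abhdd
   3 |  12 | adfbaaahbcegcaedhgabhdd
   4 |  25 | aedhgabhdd
   5 |   0 | aeffdgcbgafcadfbaaahbcegcaedhgabhdd
   6 |   9 | afcadfbaaahbcegcaedhgabhdd
   7 |  18 | ahbcegcaedhgabhdd
   8 |  15 | baaahbcegcaedhgabhdd
   9 |  20 | bcegcaedhgabhdd
  10 |   7 | bgafcadfbaaahbcegcaedhgabhdd
  11 |  31 | bhdd
  12 |  11 | cadfbaaahbcegcaedhgabhdd
  13 |  24 | caedhgabhdd
  14 |   6 | cbgafcadfbaaahbcegcaedhgabhdd
  15 |  21 | cegcaedhgabhdd
  16 |  34 | d
  17 |  33 | dd
  18 |  13 | dfbaaahbcegcaedhgabhdd
  19 |   4 | dgcbgafcadfbaaahbcegcaedhgabhdd
  20 |  27 | dhgabhdd
  21 |  26 | edhgabhdd
  22 |   1 | effdgcbgafcadfbaaahbcegcaedhgabhdd
  23 |  22 | egcaedhgabhdd
  24 |  14 | fbaaahbcegcaedhgabhdd
  25 |  10 | fcadfbaaahbcegcaedhgabhdd
  26 |   3 | fdgcbgafcadfbaaahbcegcaedhgabhdd
  27 |   2 | ffdgcbgafcadfbaaahbcegcaedhgabhdd
  28 |  29 | gabhdd
  29 |   8 | gafcadfbaaahbcegcaedhgabhdd
  30 |  23 | gcaedhgabhdd
  31 |   5 | gcbgafcadfbaaahbcegcaedhgabhdd
  32 |  19 | hbcegcaedhgabhdd
  33 |  32 | hdd
  34 |  28 | hgabhdd

[16, 17, 30, 12, 25, 0, 9, 18, 15, 20, 7, 31, 11, 24, 6, 21, 34, 33, 13, 4, 27, 26, 1, 22, 14, 10, 3, 2, 29, 8, 23, 5, 19, 32, 28]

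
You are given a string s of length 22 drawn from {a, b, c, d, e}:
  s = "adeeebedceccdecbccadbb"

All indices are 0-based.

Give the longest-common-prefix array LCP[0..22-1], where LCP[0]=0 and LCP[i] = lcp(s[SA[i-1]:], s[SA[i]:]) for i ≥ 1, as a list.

[0, 2, 0, 1, 1, 1, 0, 1, 1, 2, 1, 1, 0, 1, 1, 2, 0, 1, 2, 1, 1, 2]

rank→(start, suffix):
  0 → (18, 'adbb')
  1 → (0, 'adeeebedceccdecbccadbb')
  2 → (21, 'b')
  3 → (20, 'bb')
  4 → (15, 'bccadbb')
  5 → (5, 'bedceccdecbccadbb')
  6 → (17, 'cadbb')
  7 → (14, 'cbccadbb')
  8 → (16, 'ccadbb')
  9 → (10, 'ccdecbccadbb')
  10 → (11, 'cdecbccadbb')
  11 → (8, 'ceccdecbccadbb')
  12 → (19, 'dbb')
  13 → (7, 'dceccdecbccadbb')
  14 → (12, 'decbccadbb')
  15 → (1, 'deeebedceccdecbccadbb')
  16 → (4, 'ebedceccdecbccadbb')
  17 → (13, 'ecbccadbb')
  18 → (9, 'eccdecbccadbb')
  19 → (6, 'edceccdecbccadbb')
  20 → (3, 'eebedceccdecbccadbb')
  21 → (2, 'eeebedceccdecbccadbb')

SA = [18, 0, 21, 20, 15, 5, 17, 14, 16, 10, 11, 8, 19, 7, 12, 1, 4, 13, 9, 6, 3, 2]
[i] adj suffixes → lcp
  [1] 18/0 → 2 ('ad')
  [2] 0/21 → 0 ('')
  [3] 21/20 → 1 ('b')
  [4] 20/15 → 1 ('b')
  [5] 15/5 → 1 ('b')
  [6] 5/17 → 0 ('')
  [7] 17/14 → 1 ('c')
  [8] 14/16 → 1 ('c')
  [9] 16/10 → 2 ('cc')
  [10] 10/11 → 1 ('c')
  [11] 11/8 → 1 ('c')
  [12] 8/19 → 0 ('')
  [13] 19/7 → 1 ('d')
  [14] 7/12 → 1 ('d')
  [15] 12/1 → 2 ('de')
  [16] 1/4 → 0 ('')
  [17] 4/13 → 1 ('e')
  [18] 13/9 → 2 ('ec')
  [19] 9/6 → 1 ('e')
  [20] 6/3 → 1 ('e')
  [21] 3/2 → 2 ('ee')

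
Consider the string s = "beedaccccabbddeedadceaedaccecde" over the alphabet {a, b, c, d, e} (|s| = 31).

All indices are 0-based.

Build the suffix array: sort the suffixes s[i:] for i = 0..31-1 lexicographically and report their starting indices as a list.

rank | idx | suffix
   0 |   9 | abbddeedadceaedaccecde
   1 |   4 | accccabbddeedadceaedaccecde
   2 |  24 | accecde
   3 |  17 | adceaedaccecde
   4 |  21 | aedaccecde
   5 |  10 | bbddeedadceaedaccecde
   6 |  11 | bddeedadceaedaccecde
   7 |   0 | beedaccccabbddeedadceaedaccecde
   8 |   8 | cabbddeedadceaedaccecde
   9 |   7 | ccabbddeedadceaedaccecde
  10 |   6 | cccabbddeedadceaedaccecde
  11 |   5 | ccccabbddeedadceaedaccecde
  12 |  25 | ccecde
  13 |  28 | cde
  14 |  19 | ceaedaccecde
  15 |  26 | cecde
  16 |   3 | daccccabbddeedadceaedaccecde
  17 |  23 | daccecde
  18 |  16 | dadceaedaccecde
  19 |  18 | dceaedaccecde
  20 |  12 | ddeedadceaedaccecde
  21 |  29 | de
  22 |  13 | deedadceaedaccecde
  23 |  30 | e
  24 |  20 | eaedaccecde
  25 |  27 | ecde
  26 |   2 | edaccccabbddeedadceaedaccecde
  27 |  22 | edaccecde
  28 |  15 | edadceaedaccecde
  29 |   1 | eedaccccabbddeedadceaedaccecde
  30 |  14 | eedadceaedaccecde

[9, 4, 24, 17, 21, 10, 11, 0, 8, 7, 6, 5, 25, 28, 19, 26, 3, 23, 16, 18, 12, 29, 13, 30, 20, 27, 2, 22, 15, 1, 14]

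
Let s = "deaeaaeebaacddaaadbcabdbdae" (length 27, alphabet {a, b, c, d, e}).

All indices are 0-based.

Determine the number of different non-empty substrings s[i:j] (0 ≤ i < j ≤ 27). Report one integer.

sorted suffixes:
  #0 SA[0]=14  'aaadbcabdbdae'
  #1 SA[1]=9  'aacddaaadbcabdbdae'
  #2 SA[2]=15  'aadbcabdbdae'
  #3 SA[3]=4  'aaeebaacddaaadbcabdbdae'
  #4 SA[4]=20  'abdbdae'
  #5 SA[5]=10  'acddaaadbcabdbdae'
  #6 SA[6]=16  'adbcabdbdae'
  #7 SA[7]=25  'ae'
  #8 SA[8]=2  'aeaaeebaacddaaadbcabdbdae'
  #9 SA[9]=5  'aeebaacddaaadbcabdbdae'
  #10 SA[10]=8  'baacddaaadbcabdbdae'
  #11 SA[11]=18  'bcabdbdae'
  #12 SA[12]=23  'bdae'
  #13 SA[13]=21  'bdbdae'
  #14 SA[14]=19  'cabdbdae'
  #15 SA[15]=11  'cddaaadbcabdbdae'
  #16 SA[16]=13  'daaadbcabdbdae'
  #17 SA[17]=24  'dae'
  #18 SA[18]=17  'dbcabdbdae'
  #19 SA[19]=22  'dbdae'
  #20 SA[20]=12  'ddaaadbcabdbdae'
  #21 SA[21]=0  'deaeaaeebaacddaaadbcabdbdae'
  #22 SA[22]=26  'e'
  #23 SA[23]=3  'eaaeebaacddaaadbcabdbdae'
  #24 SA[24]=1  'eaeaaeebaacddaaadbcabdbdae'
  #25 SA[25]=7  'ebaacddaaadbcabdbdae'
  #26 SA[26]=6  'eebaacddaaadbcabdbdae'

SA = [14, 9, 15, 4, 20, 10, 16, 25, 2, 5, 8, 18, 23, 21, 19, 11, 13, 24, 17, 22, 12, 0, 26, 3, 1, 7, 6]
[i] adj suffixes → lcp
  [1] 14/9 → 2 ('aa')
  [2] 9/15 → 2 ('aa')
  [3] 15/4 → 2 ('aa')
  [4] 4/20 → 1 ('a')
  [5] 20/10 → 1 ('a')
  [6] 10/16 → 1 ('a')
  [7] 16/25 → 1 ('a')
  [8] 25/2 → 2 ('ae')
  [9] 2/5 → 2 ('ae')
  [10] 5/8 → 0 ('')
  [11] 8/18 → 1 ('b')
  [12] 18/23 → 1 ('b')
  [13] 23/21 → 2 ('bd')
  [14] 21/19 → 0 ('')
  [15] 19/11 → 1 ('c')
  [16] 11/13 → 0 ('')
  [17] 13/24 → 2 ('da')
  [18] 24/17 → 1 ('d')
  [19] 17/22 → 2 ('db')
  [20] 22/12 → 1 ('d')
  [21] 12/0 → 1 ('d')
  [22] 0/26 → 0 ('')
  [23] 26/3 → 1 ('e')
  [24] 3/1 → 2 ('ea')
  [25] 1/7 → 1 ('e')
  [26] 7/6 → 1 ('e')

n(n+1)/2 = 27·28/2 = 378
Σ LCP = 0 + 2 + 2 + 2 + 1 + 1 + 1 + 1 + 2 + 2 + 0 + 1 + 1 + 2 + 0 + 1 + 0 + 2 + 1 + 2 + 1 + 1 + 0 + 1 + 2 + 1 + 1 = 31
distinct = 378 − 31 = 347

347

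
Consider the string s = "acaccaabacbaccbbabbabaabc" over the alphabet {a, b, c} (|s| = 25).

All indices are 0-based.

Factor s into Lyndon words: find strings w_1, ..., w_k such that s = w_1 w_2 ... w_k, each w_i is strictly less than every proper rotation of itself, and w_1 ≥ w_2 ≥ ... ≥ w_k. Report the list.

["acacc", "aabacbaccbbabbabaabc"]

emit factor 1: 'acacc' (i=0, period=5)
emit factor 2: 'aabacbaccbbabbabaabc' (i=5, period=20)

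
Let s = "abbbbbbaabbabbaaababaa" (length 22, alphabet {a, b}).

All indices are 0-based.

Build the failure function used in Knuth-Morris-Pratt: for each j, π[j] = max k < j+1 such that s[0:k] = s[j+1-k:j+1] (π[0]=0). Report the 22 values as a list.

π[0] = 0
j=1 s[j]='b': π[1]=0 (border '')
j=2 s[j]='b': π[2]=0 (border '')
j=3 s[j]='b': π[3]=0 (border '')
j=4 s[j]='b': π[4]=0 (border '')
j=5 s[j]='b': π[5]=0 (border '')
j=6 s[j]='b': π[6]=0 (border '')
j=7 s[j]='a': π[7]=1 (border 'a')
j=8 s[j]='a': k: 1→0; π[8]=1 (border 'a')
j=9 s[j]='b': π[9]=2 (border 'ab')
j=10 s[j]='b': π[10]=3 (border 'abb')
j=11 s[j]='a': k: 3→0; π[11]=1 (border 'a')
j=12 s[j]='b': π[12]=2 (border 'ab')
j=13 s[j]='b': π[13]=3 (border 'abb')
j=14 s[j]='a': k: 3→0; π[14]=1 (border 'a')
j=15 s[j]='a': k: 1→0; π[15]=1 (border 'a')
j=16 s[j]='a': k: 1→0; π[16]=1 (border 'a')
j=17 s[j]='b': π[17]=2 (border 'ab')
j=18 s[j]='a': k: 2→0; π[18]=1 (border 'a')
j=19 s[j]='b': π[19]=2 (border 'ab')
j=20 s[j]='a': k: 2→0; π[20]=1 (border 'a')
j=21 s[j]='a': k: 1→0; π[21]=1 (border 'a')

[0, 0, 0, 0, 0, 0, 0, 1, 1, 2, 3, 1, 2, 3, 1, 1, 1, 2, 1, 2, 1, 1]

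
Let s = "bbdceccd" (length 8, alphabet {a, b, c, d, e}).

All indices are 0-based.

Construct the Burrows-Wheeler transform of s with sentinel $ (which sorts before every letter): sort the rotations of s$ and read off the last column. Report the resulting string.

rank  rotation   last
    0  $bbdceccd  d
    1  bbdceccd$  $
    2  bdceccd$b  b
    3  ccd$bbdce  e
    4  cd$bbdcec  c
    5  ceccd$bbd  d
    6  d$bbdcecc  c
    7  dceccd$bb  b
    8  eccd$bbdc  c

d$becdcbc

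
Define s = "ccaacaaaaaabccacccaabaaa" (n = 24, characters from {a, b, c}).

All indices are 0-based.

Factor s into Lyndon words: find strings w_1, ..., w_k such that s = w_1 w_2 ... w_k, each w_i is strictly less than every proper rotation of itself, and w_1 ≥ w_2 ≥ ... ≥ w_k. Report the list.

["c", "c", "aac", "aaaaaabccacccaab", "a", "a", "a"]

emit factor 1: 'c' (i=0, period=1)
emit factor 2: 'c' (i=1, period=1)
emit factor 3: 'aac' (i=2, period=3)
emit factor 4: 'aaaaaabccacccaab' (i=5, period=16)
emit factor 5: 'a' (i=21, period=1)
emit factor 6: 'a' (i=22, period=1)
emit factor 7: 'a' (i=23, period=1)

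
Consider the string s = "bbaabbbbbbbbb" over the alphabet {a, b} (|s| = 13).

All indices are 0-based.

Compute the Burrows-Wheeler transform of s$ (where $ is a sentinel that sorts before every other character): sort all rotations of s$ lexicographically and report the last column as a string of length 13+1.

rank  rotation        last
    0  $bbaabbbbbbbbb  b
    1  aabbbbbbbbb$bb  b
    2  abbbbbbbbb$bba  a
    3  b$bbaabbbbbbbb  b
    4  baabbbbbbbbb$b  b
    5  bb$bbaabbbbbbb  b
    6  bbaabbbbbbbbb$  $
    7  bbb$bbaabbbbbb  b
    8  bbbb$bbaabbbbb  b
    9  bbbbb$bbaabbbb  b
   10  bbbbbb$bbaabbb  b
   11  bbbbbbb$bbaabb  b
   12  bbbbbbbb$bbaab  b
   13  bbbbbbbbb$bbaa  a

bbabbb$bbbbbba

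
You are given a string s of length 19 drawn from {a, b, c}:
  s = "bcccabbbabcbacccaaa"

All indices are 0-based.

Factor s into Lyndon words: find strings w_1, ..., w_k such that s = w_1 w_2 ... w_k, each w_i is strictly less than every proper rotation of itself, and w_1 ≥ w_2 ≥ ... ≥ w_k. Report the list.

emit factor 1: 'bccc' (i=0, period=4)
emit factor 2: 'abbbabcbaccc' (i=4, period=12)
emit factor 3: 'a' (i=16, period=1)
emit factor 4: 'a' (i=17, period=1)
emit factor 5: 'a' (i=18, period=1)

["bccc", "abbbabcbaccc", "a", "a", "a"]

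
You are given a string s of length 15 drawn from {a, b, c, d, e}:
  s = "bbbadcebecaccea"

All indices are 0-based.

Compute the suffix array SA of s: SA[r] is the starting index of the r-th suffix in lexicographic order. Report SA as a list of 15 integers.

[14, 10, 3, 2, 1, 0, 7, 9, 11, 12, 5, 4, 13, 6, 8]

sorted suffixes:
  #0 SA[0]=14  'a'
  #1 SA[1]=10  'accea'
  #2 SA[2]=3  'adcebecaccea'
  #3 SA[3]=2  'badcebecaccea'
  #4 SA[4]=1  'bbadcebecaccea'
  #5 SA[5]=0  'bbbadcebecaccea'
  #6 SA[6]=7  'becaccea'
  #7 SA[7]=9  'caccea'
  #8 SA[8]=11  'ccea'
  #9 SA[9]=12  'cea'
  #10 SA[10]=5  'cebecaccea'
  #11 SA[11]=4  'dcebecaccea'
  #12 SA[12]=13  'ea'
  #13 SA[13]=6  'ebecaccea'
  #14 SA[14]=8  'ecaccea'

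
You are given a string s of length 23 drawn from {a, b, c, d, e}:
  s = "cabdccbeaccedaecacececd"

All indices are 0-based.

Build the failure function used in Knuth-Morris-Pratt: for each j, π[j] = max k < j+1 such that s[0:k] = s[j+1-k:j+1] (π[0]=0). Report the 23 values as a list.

π[0] = 0
j=1 s[j]='a': π[1]=0 (border '')
j=2 s[j]='b': π[2]=0 (border '')
j=3 s[j]='d': π[3]=0 (border '')
j=4 s[j]='c': π[4]=1 (border 'c')
j=5 s[j]='c': k: 1→0; π[5]=1 (border 'c')
j=6 s[j]='b': k: 1→0; π[6]=0 (border '')
j=7 s[j]='e': π[7]=0 (border '')
j=8 s[j]='a': π[8]=0 (border '')
j=9 s[j]='c': π[9]=1 (border 'c')
j=10 s[j]='c': k: 1→0; π[10]=1 (border 'c')
j=11 s[j]='e': k: 1→0; π[11]=0 (border '')
j=12 s[j]='d': π[12]=0 (border '')
j=13 s[j]='a': π[13]=0 (border '')
j=14 s[j]='e': π[14]=0 (border '')
j=15 s[j]='c': π[15]=1 (border 'c')
j=16 s[j]='a': π[16]=2 (border 'ca')
j=17 s[j]='c': k: 2→0; π[17]=1 (border 'c')
j=18 s[j]='e': k: 1→0; π[18]=0 (border '')
j=19 s[j]='c': π[19]=1 (border 'c')
j=20 s[j]='e': k: 1→0; π[20]=0 (border '')
j=21 s[j]='c': π[21]=1 (border 'c')
j=22 s[j]='d': k: 1→0; π[22]=0 (border '')

[0, 0, 0, 0, 1, 1, 0, 0, 0, 1, 1, 0, 0, 0, 0, 1, 2, 1, 0, 1, 0, 1, 0]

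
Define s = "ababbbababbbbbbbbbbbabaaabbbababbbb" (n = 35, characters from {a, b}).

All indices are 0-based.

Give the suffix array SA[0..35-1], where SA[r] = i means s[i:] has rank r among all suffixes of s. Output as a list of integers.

[22, 23, 20, 0, 28, 6, 24, 2, 30, 8, 34, 21, 19, 27, 5, 1, 29, 7, 33, 18, 26, 4, 32, 17, 25, 3, 31, 16, 15, 14, 13, 12, 11, 10, 9]

sorted suffixes:
  #0 SA[0]=22  'aaabbbababbbb'
  #1 SA[1]=23  'aabbbababbbb'
  #2 SA[2]=20  'abaaabbbababbbb'
  #3 SA[3]=0  'ababbbababbbbbbbbbbbabaaabbbababbbb'
  #4 SA[4]=28  'ababbbb'
  #5 SA[5]=6  'ababbbbbbbbbbbabaaabbbababbbb'
  #6 SA[6]=24  'abbbababbbb'
  #7 SA[7]=2  'abbbababbbbbbbbbbbabaaabbbababbbb'
  #8 SA[8]=30  'abbbb'
  #9 SA[9]=8  'abbbbbbbbbbbabaaabbbababbbb'
  #10 SA[10]=34  'b'
  #11 SA[11]=21  'baaabbbababbbb'
  #12 SA[12]=19  'babaaabbbababbbb'
  #13 SA[13]=27  'bababbbb'
  #14 SA[14]=5  'bababbbbbbbbbbbabaaabbbababbbb'
  #15 SA[15]=1  'babbbababbbbbbbbbbbabaaabbbababbbb'
  #16 SA[16]=29  'babbbb'
  #17 SA[17]=7  'babbbbbbbbbbbabaaabbbababbbb'
  #18 SA[18]=33  'bb'
  #19 SA[19]=18  'bbabaaabbbababbbb'
  #20 SA[20]=26  'bbababbbb'
  #21 SA[21]=4  'bbababbbbbbbbbbbabaaabbbababbbb'
  #22 SA[22]=32  'bbb'
  #23 SA[23]=17  'bbbabaaabbbababbbb'
  #24 SA[24]=25  'bbbababbbb'
  #25 SA[25]=3  'bbbababbbbbbbbbbbabaaabbbababbbb'
  #26 SA[26]=31  'bbbb'
  #27 SA[27]=16  'bbbbabaaabbbababbbb'
  #28 SA[28]=15  'bbbbbabaaabbbababbbb'
  #29 SA[29]=14  'bbbbbbabaaabbbababbbb'
  #30 SA[30]=13  'bbbbbbbabaaabbbababbbb'
  #31 SA[31]=12  'bbbbbbbbabaaabbbababbbb'
  #32 SA[32]=11  'bbbbbbbbbabaaabbbababbbb'
  #33 SA[33]=10  'bbbbbbbbbbabaaabbbababbbb'
  #34 SA[34]=9  'bbbbbbbbbbbabaaabbbababbbb'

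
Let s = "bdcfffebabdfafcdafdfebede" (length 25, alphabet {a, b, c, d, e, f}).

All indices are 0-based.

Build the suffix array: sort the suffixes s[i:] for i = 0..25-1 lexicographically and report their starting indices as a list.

rank | idx | suffix
   0 |   8 | abdfafcdafdfebede
   1 |  12 | afcdafdfebede
   2 |  16 | afdfebede
   3 |   7 | babdfafcdafdfebede
   4 |   0 | bdcfffebabdfafcdafdfebede
   5 |   9 | bdfafcdafdfebede
   6 |  21 | bede
   7 |  14 | cdafdfebede
   8 |   2 | cfffebabdfafcdafdfebede
   9 |  15 | dafdfebede
  10 |   1 | dcfffebabdfafcdafdfebede
  11 |  23 | de
  12 |  10 | dfafcdafdfebede
  13 |  18 | dfebede
  14 |  24 | e
  15 |   6 | ebabdfafcdafdfebede
  16 |  20 | ebede
  17 |  22 | ede
  18 |  11 | fafcdafdfebede
  19 |  13 | fcdafdfebede
  20 |  17 | fdfebede
  21 |   5 | febabdfafcdafdfebede
  22 |  19 | febede
  23 |   4 | ffebabdfafcdafdfebede
  24 |   3 | fffebabdfafcdafdfebede

[8, 12, 16, 7, 0, 9, 21, 14, 2, 15, 1, 23, 10, 18, 24, 6, 20, 22, 11, 13, 17, 5, 19, 4, 3]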